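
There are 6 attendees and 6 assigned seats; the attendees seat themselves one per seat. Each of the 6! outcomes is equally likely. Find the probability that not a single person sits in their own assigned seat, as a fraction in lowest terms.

53/144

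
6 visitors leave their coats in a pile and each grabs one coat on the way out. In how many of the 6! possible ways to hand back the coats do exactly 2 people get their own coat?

135

Pick the 2 fixed positions: C(6,2) = 15 ways.
The remaining 4 must be deranged: !4 = 9.
Total: 15 × 9 = 135.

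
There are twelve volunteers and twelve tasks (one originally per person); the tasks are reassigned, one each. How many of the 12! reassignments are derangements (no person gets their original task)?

176214841

The number of derangements of 12 is !12 = Σ_{k=0}^{12} (-1)^k·12!/k!
= 12! - 12!/1! + 12!/2! - 12!/3! + 12!/4! - 12!/5! + 12!/6! - 12!/7! + 12!/8! - 12!/9! + 12!/10! - 12!/11! + 12!/12!
= 479001600 - 479001600 + 239500800 - 79833600 + 19958400 - 3991680 + 665280 - 95040 + 11880 - 1320 + 132 - 12 + 1
= 176214841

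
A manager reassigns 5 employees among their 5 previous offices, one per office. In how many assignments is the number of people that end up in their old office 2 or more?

31

Sum C(5,i)·!(5-i) for i = 2..5:
  i=2: C(5,2)·!3 = 10·2 = 20
  i=3: C(5,3)·!2 = 10·1 = 10
  i=4: C(5,4)·!1 = 5·0 = 0
  i=5: C(5,5)·!0 = 1·1 = 1
Total = 31.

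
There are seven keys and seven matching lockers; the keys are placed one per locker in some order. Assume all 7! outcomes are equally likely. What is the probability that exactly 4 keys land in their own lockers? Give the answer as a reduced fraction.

1/72

Favorable outcomes: C(7,4)·!3 = 35·2 = 70.
Total outcomes: 7! = 5040.
Probability = 70/5040 = 1/72.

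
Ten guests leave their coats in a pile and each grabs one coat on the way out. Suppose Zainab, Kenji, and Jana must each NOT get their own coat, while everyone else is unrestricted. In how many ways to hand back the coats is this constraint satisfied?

Inclusion-exclusion on the 3 forbidden self-matches:
Σ_{j=0}^{3} (-1)^j C(3,j)(10-j)!
= C(3,0)·10! - C(3,1)·9! + C(3,2)·8! - C(3,3)·7!
= 3628800 - 1088640 + 120960 - 5040
= 2656080

2656080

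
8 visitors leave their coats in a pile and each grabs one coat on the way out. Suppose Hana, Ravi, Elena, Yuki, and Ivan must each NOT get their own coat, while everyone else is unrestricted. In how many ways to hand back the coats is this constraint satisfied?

21234

Inclusion-exclusion on the 5 forbidden self-matches:
Σ_{j=0}^{5} (-1)^j C(5,j)(8-j)!
= C(5,0)·8! - C(5,1)·7! + C(5,2)·6! - C(5,3)·5! + C(5,4)·4! - C(5,5)·3!
= 40320 - 25200 + 7200 - 1200 + 120 - 6
= 21234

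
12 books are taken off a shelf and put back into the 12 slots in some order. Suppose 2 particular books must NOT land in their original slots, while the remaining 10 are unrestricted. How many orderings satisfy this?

Let A_j be the event that the j-th constrained one is fixed. By inclusion-exclusion over the 2 events:
Σ_{j=0}^{2} (-1)^j C(2,j)(12-j)!
= C(2,0)·12! - C(2,1)·11! + C(2,2)·10!
= 479001600 - 79833600 + 3628800
= 402796800

402796800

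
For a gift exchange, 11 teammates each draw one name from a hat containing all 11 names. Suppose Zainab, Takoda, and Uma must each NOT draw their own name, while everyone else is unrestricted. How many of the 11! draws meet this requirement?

Let A_j be the event that the j-th constrained one is fixed. By inclusion-exclusion over the 3 events:
Σ_{j=0}^{3} (-1)^j C(3,j)(11-j)!
= C(3,0)·11! - C(3,1)·10! + C(3,2)·9! - C(3,3)·8!
= 39916800 - 10886400 + 1088640 - 40320
= 30078720

30078720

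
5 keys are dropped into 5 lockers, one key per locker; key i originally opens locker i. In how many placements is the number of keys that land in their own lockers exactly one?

45

Choose which one of the 5 is fixed: C(5,1) = 5.
The remaining 4 must be deranged: !4 = 9.
Total: 5 × 9 = 45.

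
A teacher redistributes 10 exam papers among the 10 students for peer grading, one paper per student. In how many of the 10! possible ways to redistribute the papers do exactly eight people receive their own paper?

Pick the 8 fixed positions: C(10,8) = 45 ways.
The other 2 form a derangement: !2 = 1.
Total: 45 × 1 = 45.

45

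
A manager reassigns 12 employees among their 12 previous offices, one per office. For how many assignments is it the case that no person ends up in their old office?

Use !n = (n-1)(!(n-1) + !(n-2)).
!12 = 11·(14684570 + 1334961) = 11·16019531 = 176214841

176214841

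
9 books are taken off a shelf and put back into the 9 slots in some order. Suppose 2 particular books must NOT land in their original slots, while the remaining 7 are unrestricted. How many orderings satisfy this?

287280

Let A_j be the event that the j-th constrained one is fixed. By inclusion-exclusion over the 2 events:
Σ_{j=0}^{2} (-1)^j C(2,j)(9-j)!
= C(2,0)·9! - C(2,1)·8! + C(2,2)·7!
= 362880 - 80640 + 5040
= 287280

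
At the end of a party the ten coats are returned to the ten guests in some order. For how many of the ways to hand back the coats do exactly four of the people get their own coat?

Pick the 4 fixed positions: C(10,4) = 210 ways.
The remaining 6 must be deranged: !6 = 265.
Total: 210 × 265 = 55650.

55650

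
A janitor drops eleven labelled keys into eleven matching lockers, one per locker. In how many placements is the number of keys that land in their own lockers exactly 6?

20328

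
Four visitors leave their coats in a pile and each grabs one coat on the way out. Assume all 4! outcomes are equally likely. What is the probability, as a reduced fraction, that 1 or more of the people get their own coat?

5/8

Favorable outcomes: Σ_{i≥1} C(4,i)·!(4-i) = 4·2 + 6·1 + 4·0 + 1·1 = 15.
Total outcomes: 4! = 24.
Probability = 15/24 = 5/8.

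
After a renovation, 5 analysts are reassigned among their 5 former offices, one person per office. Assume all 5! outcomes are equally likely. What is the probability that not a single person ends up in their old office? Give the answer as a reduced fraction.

11/30

Favorable outcomes: !5 = 44.
Total outcomes: 5! = 120.
Probability = 44/120 = 11/30.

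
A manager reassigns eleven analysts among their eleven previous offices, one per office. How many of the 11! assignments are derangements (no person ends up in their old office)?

Use !n = n·!(n-1) + (-1)^n.
!11 = 11·1334961 - 1 = 14684570

14684570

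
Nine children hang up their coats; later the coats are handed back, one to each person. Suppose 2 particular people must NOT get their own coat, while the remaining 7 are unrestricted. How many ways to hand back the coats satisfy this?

287280

Let A_j be the event that the j-th constrained one is fixed. By inclusion-exclusion over the 2 events:
Σ_{j=0}^{2} (-1)^j C(2,j)(9-j)!
= C(2,0)·9! - C(2,1)·8! + C(2,2)·7!
= 362880 - 80640 + 5040
= 287280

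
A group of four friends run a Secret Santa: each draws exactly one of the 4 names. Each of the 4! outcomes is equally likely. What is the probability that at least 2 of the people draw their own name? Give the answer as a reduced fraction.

Favorable outcomes: Σ_{i≥2} C(4,i)·!(4-i) = 6·1 + 4·0 + 1·1 = 7.
Total outcomes: 4! = 24.
Probability = 7/24 = 7/24.

7/24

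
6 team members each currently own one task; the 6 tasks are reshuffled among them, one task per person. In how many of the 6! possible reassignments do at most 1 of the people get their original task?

Sum C(6,i)·!(6-i) for i = 0..1:
  i=0: C(6,0)·!6 = 1·265 = 265
  i=1: C(6,1)·!5 = 6·44 = 264
Total = 529.

529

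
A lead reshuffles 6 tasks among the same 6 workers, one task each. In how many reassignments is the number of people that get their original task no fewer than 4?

# with exactly i fixed is C(6,i)·!(6-i); sum over i=4..6:
  i=4: C(6,4)·!2 = 15·1 = 15
  i=5: C(6,5)·!1 = 6·0 = 0
  i=6: C(6,6)·!0 = 1·1 = 1
Total = 16.

16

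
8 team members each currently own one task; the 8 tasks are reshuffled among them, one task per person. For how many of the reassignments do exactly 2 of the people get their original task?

Choose which 2 of the 8 are fixed: C(8,2) = 28.
The other 6 form a derangement: !6 = 265.
Total: 28 × 265 = 7420.

7420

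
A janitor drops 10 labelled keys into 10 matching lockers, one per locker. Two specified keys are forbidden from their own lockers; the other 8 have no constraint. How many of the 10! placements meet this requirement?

2943360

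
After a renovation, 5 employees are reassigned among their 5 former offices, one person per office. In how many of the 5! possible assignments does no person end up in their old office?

44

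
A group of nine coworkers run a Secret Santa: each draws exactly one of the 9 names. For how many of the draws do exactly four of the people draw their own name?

Pick the 4 fixed positions: C(9,4) = 126 ways.
The other 5 form a derangement: !5 = 44.
Total: 126 × 44 = 5544.

5544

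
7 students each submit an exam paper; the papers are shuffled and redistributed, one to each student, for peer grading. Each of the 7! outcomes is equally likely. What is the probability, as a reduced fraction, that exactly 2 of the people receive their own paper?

11/60

Favorable outcomes: C(7,2)·!5 = 21·44 = 924.
Total outcomes: 7! = 5040.
Probability = 924/5040 = 11/60.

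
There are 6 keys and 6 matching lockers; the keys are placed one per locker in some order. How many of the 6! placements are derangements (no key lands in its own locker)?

Recurrence: !6 = 5·(!5 + !4).
!6 = 5·(44 + 9) = 5·53 = 265

265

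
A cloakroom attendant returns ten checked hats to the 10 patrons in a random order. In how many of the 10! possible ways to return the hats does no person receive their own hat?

1334961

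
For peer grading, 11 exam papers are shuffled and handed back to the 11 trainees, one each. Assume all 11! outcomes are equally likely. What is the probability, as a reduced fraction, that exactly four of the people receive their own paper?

Favorable outcomes: C(11,4)·!7 = 330·1854 = 611820.
Total outcomes: 11! = 39916800.
Probability = 611820/39916800 = 103/6720.

103/6720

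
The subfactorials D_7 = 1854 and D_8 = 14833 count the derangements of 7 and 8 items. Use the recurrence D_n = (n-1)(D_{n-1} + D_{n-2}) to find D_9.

D_9 = (9-1)·(D_8 + D_7) = 8·(14833 + 1854) = 8·16687 = 133496.

133496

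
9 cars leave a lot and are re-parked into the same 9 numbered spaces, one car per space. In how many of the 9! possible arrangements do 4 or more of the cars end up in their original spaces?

# with exactly i fixed is C(9,i)·!(9-i); sum over i=4..9:
  i=4: C(9,4)·!5 = 126·44 = 5544
  i=5: C(9,5)·!4 = 126·9 = 1134
  i=6: C(9,6)·!3 = 84·2 = 168
  i=7: C(9,7)·!2 = 36·1 = 36
  i=8: C(9,8)·!1 = 9·0 = 0
  i=9: C(9,9)·!0 = 1·1 = 1
Total = 6883.

6883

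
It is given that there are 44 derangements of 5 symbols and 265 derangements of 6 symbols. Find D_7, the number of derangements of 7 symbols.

D_7 = (7-1)·(D_6 + D_5) = 6·(265 + 44) = 6·309 = 1854.

1854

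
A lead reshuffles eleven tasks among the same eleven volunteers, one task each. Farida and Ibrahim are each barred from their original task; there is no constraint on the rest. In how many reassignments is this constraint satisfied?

33022080

Inclusion-exclusion on the 2 forbidden self-matches:
Σ_{j=0}^{2} (-1)^j C(2,j)(11-j)!
= C(2,0)·11! - C(2,1)·10! + C(2,2)·9!
= 39916800 - 7257600 + 362880
= 33022080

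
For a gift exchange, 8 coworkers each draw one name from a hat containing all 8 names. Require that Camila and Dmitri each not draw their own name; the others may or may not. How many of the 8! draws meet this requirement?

30960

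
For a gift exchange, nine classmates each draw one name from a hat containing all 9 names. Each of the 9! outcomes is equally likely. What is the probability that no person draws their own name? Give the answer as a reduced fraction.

16687/45360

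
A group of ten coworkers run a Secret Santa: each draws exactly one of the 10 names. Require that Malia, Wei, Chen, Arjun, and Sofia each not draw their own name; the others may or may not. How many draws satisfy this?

Let A_j be the event that the j-th constrained one is fixed. By inclusion-exclusion over the 5 events:
Σ_{j=0}^{5} (-1)^j C(5,j)(10-j)!
= C(5,0)·10! - C(5,1)·9! + C(5,2)·8! - C(5,3)·7! + C(5,4)·6! - C(5,5)·5!
= 3628800 - 1814400 + 403200 - 50400 + 3600 - 120
= 2170680

2170680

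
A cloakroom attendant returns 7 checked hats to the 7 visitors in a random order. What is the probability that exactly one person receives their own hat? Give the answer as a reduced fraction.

53/144

Favorable outcomes: C(7,1)·!6 = 7·265 = 1855.
Total outcomes: 7! = 5040.
Probability = 1855/5040 = 53/144.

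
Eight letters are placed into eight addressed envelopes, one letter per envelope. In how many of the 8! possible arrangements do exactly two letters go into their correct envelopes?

Pick the 2 fixed positions: C(8,2) = 28 ways.
The other 6 form a derangement: !6 = 265.
Total: 28 × 265 = 7420.

7420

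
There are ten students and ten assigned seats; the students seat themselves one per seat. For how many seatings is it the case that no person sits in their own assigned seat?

1334961

The subfactorial !10 = [10!/e] (nearest integer).
10! = 3628800, and 3628800/e ≈ 1334960.92, so !10 = 1334961.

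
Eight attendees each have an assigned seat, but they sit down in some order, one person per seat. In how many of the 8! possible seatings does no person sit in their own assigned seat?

14833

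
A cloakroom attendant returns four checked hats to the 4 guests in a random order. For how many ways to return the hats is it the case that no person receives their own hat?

9

!4 = 4! · Σ_{k=0}^{4} (-1)^k/k!
= 4! - 4!/1! + 4!/2! - 4!/3! + 4!/4!
= 24 - 24 + 12 - 4 + 1
= 9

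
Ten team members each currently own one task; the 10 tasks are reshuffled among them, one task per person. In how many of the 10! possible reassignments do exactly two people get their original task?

667485

Pick the 2 fixed positions: C(10,2) = 45 ways.
The remaining 8 must be deranged: !8 = 14833.
Total: 45 × 14833 = 667485.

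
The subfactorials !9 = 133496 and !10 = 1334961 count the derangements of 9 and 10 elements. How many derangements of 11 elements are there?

14684570

!11 = (11-1)·(!10 + !9) = 10·(1334961 + 133496) = 10·1468457 = 14684570.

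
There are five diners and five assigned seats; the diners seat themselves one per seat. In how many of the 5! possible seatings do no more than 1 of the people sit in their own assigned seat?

# with exactly i fixed is C(5,i)·!(5-i); sum over i=0..1:
  i=0: C(5,0)·!5 = 1·44 = 44
  i=1: C(5,1)·!4 = 5·9 = 45
Total = 89.

89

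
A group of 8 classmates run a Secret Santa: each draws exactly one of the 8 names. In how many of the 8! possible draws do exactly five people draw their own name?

112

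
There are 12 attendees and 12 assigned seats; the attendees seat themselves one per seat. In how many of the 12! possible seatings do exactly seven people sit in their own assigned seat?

Choose which 7 of the 12 are fixed: C(12,7) = 792.
The other 5 form a derangement: !5 = 44.
Total: 792 × 44 = 34848.

34848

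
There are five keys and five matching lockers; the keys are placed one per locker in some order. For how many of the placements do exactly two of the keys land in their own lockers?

Pick the 2 fixed positions: C(5,2) = 10 ways.
The other 3 form a derangement: !3 = 2.
Total: 10 × 2 = 20.

20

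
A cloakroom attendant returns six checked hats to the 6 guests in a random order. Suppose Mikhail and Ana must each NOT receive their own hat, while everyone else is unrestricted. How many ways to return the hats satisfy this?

504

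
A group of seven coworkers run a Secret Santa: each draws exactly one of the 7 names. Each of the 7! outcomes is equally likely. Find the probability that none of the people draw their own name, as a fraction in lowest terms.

103/280

Favorable outcomes: !7 = 1854.
Total outcomes: 7! = 5040.
Probability = 1854/5040 = 103/280.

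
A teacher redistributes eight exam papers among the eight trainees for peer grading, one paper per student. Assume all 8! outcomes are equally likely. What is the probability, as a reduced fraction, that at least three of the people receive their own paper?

Favorable outcomes: Σ_{i≥3} C(8,i)·!(8-i) = 56·44 + 70·9 + 56·2 + 28·1 + 8·0 + 1·1 = 3235.
Total outcomes: 8! = 40320.
Probability = 3235/40320 = 647/8064.

647/8064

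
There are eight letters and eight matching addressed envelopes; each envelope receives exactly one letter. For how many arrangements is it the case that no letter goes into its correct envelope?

14833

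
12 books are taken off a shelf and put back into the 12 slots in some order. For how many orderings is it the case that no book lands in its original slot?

!12 is the nearest integer to 12!/e.
12! = 479001600, and 479001600/e ≈ 176214840.93, so !12 = 176214841.

176214841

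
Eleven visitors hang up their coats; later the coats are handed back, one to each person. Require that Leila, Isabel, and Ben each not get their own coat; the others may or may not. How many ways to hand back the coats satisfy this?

30078720

Inclusion-exclusion on the 3 forbidden self-matches:
Σ_{j=0}^{3} (-1)^j C(3,j)(11-j)!
= C(3,0)·11! - C(3,1)·10! + C(3,2)·9! - C(3,3)·8!
= 39916800 - 10886400 + 1088640 - 40320
= 30078720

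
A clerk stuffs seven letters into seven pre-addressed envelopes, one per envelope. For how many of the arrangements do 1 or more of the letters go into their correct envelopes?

Sum C(7,i)·!(7-i) for i = 1..7:
  i=1: C(7,1)·!6 = 7·265 = 1855
  i=2: C(7,2)·!5 = 21·44 = 924
  i=3: C(7,3)·!4 = 35·9 = 315
  i=4: C(7,4)·!3 = 35·2 = 70
  i=5: C(7,5)·!2 = 21·1 = 21
  i=6: C(7,6)·!1 = 7·0 = 0
  i=7: C(7,7)·!0 = 1·1 = 1
Total = 3186.

3186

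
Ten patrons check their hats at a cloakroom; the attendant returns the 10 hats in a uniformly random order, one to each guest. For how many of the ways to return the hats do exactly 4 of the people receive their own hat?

Pick the 4 fixed positions: C(10,4) = 210 ways.
The other 6 form a derangement: !6 = 265.
Total: 210 × 265 = 55650.

55650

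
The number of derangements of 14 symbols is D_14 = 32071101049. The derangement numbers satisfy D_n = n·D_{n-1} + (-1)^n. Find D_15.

D_15 = 15·32071101049 - 1 = 481066515734.

481066515734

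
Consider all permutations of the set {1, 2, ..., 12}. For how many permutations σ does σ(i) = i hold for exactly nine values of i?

Choose which 9 of the 12 are fixed: C(12,9) = 220.
The other 3 form a derangement: !3 = 2.
Total: 220 × 2 = 440.

440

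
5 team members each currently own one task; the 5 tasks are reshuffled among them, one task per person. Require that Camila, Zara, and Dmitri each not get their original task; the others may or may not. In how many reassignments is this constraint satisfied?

64

Inclusion-exclusion on the 3 forbidden self-matches:
Σ_{j=0}^{3} (-1)^j C(3,j)(5-j)!
= C(3,0)·5! - C(3,1)·4! + C(3,2)·3! - C(3,3)·2!
= 120 - 72 + 18 - 2
= 64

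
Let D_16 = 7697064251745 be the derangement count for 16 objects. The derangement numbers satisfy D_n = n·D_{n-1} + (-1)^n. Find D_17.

130850092279664

D_17 = 17·7697064251745 - 1 = 130850092279664.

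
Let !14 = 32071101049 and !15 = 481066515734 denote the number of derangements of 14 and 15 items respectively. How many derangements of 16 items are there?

7697064251745

!16 = (16-1)·(!15 + !14) = 15·(481066515734 + 32071101049) = 15·513137616783 = 7697064251745.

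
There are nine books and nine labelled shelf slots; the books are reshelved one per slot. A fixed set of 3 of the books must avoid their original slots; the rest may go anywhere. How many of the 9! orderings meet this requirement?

256320

Inclusion-exclusion on the 3 forbidden self-matches:
Σ_{j=0}^{3} (-1)^j C(3,j)(9-j)!
= C(3,0)·9! - C(3,1)·8! + C(3,2)·7! - C(3,3)·6!
= 362880 - 120960 + 15120 - 720
= 256320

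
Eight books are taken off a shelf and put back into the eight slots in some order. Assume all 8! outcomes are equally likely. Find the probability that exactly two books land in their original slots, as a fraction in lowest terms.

Favorable outcomes: C(8,2)·!6 = 28·265 = 7420.
Total outcomes: 8! = 40320.
Probability = 7420/40320 = 53/288.

53/288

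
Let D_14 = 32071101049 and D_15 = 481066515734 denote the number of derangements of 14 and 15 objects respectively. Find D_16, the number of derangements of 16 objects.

7697064251745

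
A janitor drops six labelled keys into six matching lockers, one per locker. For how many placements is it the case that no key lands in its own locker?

By inclusion-exclusion, !6 = Σ (-1)^k · 6!/k! for k=0..6
= 6! - 6!/1! + 6!/2! - 6!/3! + 6!/4! - 6!/5! + 6!/6!
= 720 - 720 + 360 - 120 + 30 - 6 + 1
= 265

265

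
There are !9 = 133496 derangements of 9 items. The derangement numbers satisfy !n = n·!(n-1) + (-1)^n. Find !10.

!10 = 10·133496 + 1 = 1334961.

1334961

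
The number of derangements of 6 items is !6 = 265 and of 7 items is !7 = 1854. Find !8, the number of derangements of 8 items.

14833

!8 = (8-1)·(!7 + !6) = 7·(1854 + 265) = 7·2119 = 14833.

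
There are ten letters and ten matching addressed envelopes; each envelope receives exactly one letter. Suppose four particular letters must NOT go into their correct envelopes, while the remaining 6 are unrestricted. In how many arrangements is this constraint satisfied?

Let A_j be the event that the j-th constrained one is fixed. By inclusion-exclusion over the 4 events:
Σ_{j=0}^{4} (-1)^j C(4,j)(10-j)!
= C(4,0)·10! - C(4,1)·9! + C(4,2)·8! - C(4,3)·7! + C(4,4)·6!
= 3628800 - 1451520 + 241920 - 20160 + 720
= 2399760

2399760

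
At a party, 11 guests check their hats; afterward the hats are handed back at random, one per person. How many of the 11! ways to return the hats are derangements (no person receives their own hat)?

14684570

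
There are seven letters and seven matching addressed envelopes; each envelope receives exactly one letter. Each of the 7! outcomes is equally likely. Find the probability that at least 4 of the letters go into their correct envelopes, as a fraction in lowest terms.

23/1260

Favorable outcomes: Σ_{i≥4} C(7,i)·!(7-i) = 35·2 + 21·1 + 7·0 + 1·1 = 92.
Total outcomes: 7! = 5040.
Probability = 92/5040 = 23/1260.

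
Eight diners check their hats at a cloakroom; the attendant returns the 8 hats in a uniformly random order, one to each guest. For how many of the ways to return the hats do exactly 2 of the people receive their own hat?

7420

Choose which 2 of the 8 are fixed: C(8,2) = 28.
The remaining 6 must be deranged: !6 = 265.
Total: 28 × 265 = 7420.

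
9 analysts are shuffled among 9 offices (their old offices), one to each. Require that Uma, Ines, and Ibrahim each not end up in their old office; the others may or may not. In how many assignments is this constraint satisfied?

Inclusion-exclusion on the 3 forbidden self-matches:
Σ_{j=0}^{3} (-1)^j C(3,j)(9-j)!
= C(3,0)·9! - C(3,1)·8! + C(3,2)·7! - C(3,3)·6!
= 362880 - 120960 + 15120 - 720
= 256320

256320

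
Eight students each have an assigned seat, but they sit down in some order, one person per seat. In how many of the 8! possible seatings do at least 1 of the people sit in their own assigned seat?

25487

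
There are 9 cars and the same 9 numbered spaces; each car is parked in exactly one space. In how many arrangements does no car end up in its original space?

The subfactorial !9 = [9!/e] (nearest integer).
9! = 362880, and 362880/e ≈ 133496.09, so !9 = 133496.

133496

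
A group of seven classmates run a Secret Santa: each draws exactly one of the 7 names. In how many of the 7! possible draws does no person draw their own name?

1854

The number of derangements of 7 is !7 = Σ_{k=0}^{7} (-1)^k·7!/k!
= 7! - 7!/1! + 7!/2! - 7!/3! + 7!/4! - 7!/5! + 7!/6! - 7!/7!
= 5040 - 5040 + 2520 - 840 + 210 - 42 + 7 - 1
= 1854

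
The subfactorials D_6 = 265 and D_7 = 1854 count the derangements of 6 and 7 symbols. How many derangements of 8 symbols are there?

14833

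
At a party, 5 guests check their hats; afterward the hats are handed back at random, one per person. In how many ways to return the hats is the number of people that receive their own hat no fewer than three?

11

# with exactly i fixed is C(5,i)·!(5-i); sum over i=3..5:
  i=3: C(5,3)·!2 = 10·1 = 10
  i=4: C(5,4)·!1 = 5·0 = 0
  i=5: C(5,5)·!0 = 1·1 = 1
Total = 11.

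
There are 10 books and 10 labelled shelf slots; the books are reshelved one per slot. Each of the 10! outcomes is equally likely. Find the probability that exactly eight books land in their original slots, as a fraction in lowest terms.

1/80640

Favorable outcomes: C(10,8)·!2 = 45·1 = 45.
Total outcomes: 10! = 3628800.
Probability = 45/3628800 = 1/80640.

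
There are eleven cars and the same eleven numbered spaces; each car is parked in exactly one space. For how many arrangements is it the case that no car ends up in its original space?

14684570

!11 is the nearest integer to 11!/e.
11! = 39916800, and 39916800/e ≈ 14684570.08, so !11 = 14684570.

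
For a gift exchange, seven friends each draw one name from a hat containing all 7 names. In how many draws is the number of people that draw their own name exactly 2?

924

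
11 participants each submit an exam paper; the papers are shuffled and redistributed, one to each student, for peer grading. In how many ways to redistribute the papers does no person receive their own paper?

Recurrence: !11 = 11·!10 + (-1)^11.
!11 = 11·1334961 - 1 = 14684570

14684570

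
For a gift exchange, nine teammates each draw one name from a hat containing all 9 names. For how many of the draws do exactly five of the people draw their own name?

Pick the 5 fixed positions: C(9,5) = 126 ways.
The remaining 4 must be deranged: !4 = 9.
Total: 126 × 9 = 1134.

1134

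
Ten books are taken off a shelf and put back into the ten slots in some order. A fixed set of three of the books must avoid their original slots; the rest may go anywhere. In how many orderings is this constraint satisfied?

Inclusion-exclusion on the 3 forbidden self-matches:
Σ_{j=0}^{3} (-1)^j C(3,j)(10-j)!
= C(3,0)·10! - C(3,1)·9! + C(3,2)·8! - C(3,3)·7!
= 3628800 - 1088640 + 120960 - 5040
= 2656080

2656080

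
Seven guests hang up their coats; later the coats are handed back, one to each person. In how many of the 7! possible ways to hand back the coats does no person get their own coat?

1854

Use !n = (n-1)(!(n-1) + !(n-2)).
!7 = 6·(265 + 44) = 6·309 = 1854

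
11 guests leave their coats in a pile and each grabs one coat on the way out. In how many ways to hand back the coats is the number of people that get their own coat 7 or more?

Sum C(11,i)·!(11-i) for i = 7..11:
  i=7: C(11,7)·!4 = 330·9 = 2970
  i=8: C(11,8)·!3 = 165·2 = 330
  i=9: C(11,9)·!2 = 55·1 = 55
  i=10: C(11,10)·!1 = 11·0 = 0
  i=11: C(11,11)·!0 = 1·1 = 1
Total = 3356.

3356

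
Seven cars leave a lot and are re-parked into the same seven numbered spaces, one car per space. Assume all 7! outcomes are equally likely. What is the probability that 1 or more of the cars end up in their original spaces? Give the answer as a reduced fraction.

177/280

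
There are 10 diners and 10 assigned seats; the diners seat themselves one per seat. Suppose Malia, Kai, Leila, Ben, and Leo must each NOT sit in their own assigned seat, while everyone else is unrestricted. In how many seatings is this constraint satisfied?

Let A_j be the event that the j-th constrained one is fixed. By inclusion-exclusion over the 5 events:
Σ_{j=0}^{5} (-1)^j C(5,j)(10-j)!
= C(5,0)·10! - C(5,1)·9! + C(5,2)·8! - C(5,3)·7! + C(5,4)·6! - C(5,5)·5!
= 3628800 - 1814400 + 403200 - 50400 + 3600 - 120
= 2170680

2170680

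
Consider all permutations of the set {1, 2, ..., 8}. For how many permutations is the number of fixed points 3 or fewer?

Sum C(8,i)·!(8-i) for i = 0..3:
  i=0: C(8,0)·!8 = 1·14833 = 14833
  i=1: C(8,1)·!7 = 8·1854 = 14832
  i=2: C(8,2)·!6 = 28·265 = 7420
  i=3: C(8,3)·!5 = 56·44 = 2464
Total = 39549.

39549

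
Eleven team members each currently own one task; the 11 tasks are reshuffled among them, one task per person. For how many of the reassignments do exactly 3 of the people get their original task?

2447445

Choose which 3 of the 11 are fixed: C(11,3) = 165.
The remaining 8 must be deranged: !8 = 14833.
Total: 165 × 14833 = 2447445.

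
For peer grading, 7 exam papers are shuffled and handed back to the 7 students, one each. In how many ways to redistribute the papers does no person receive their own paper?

1854

!7 = 7! · Σ_{k=0}^{7} (-1)^k/k!
= 7! - 7!/1! + 7!/2! - 7!/3! + 7!/4! - 7!/5! + 7!/6! - 7!/7!
= 5040 - 5040 + 2520 - 840 + 210 - 42 + 7 - 1
= 1854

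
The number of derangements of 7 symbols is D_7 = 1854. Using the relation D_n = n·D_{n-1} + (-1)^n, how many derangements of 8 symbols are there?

14833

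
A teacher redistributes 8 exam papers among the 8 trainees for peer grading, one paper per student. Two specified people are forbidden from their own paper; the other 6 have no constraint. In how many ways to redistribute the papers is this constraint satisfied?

30960

Inclusion-exclusion on the 2 forbidden self-matches:
Σ_{j=0}^{2} (-1)^j C(2,j)(8-j)!
= C(2,0)·8! - C(2,1)·7! + C(2,2)·6!
= 40320 - 10080 + 720
= 30960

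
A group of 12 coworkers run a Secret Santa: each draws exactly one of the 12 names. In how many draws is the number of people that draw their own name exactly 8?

Choose which 8 of the 12 are fixed: C(12,8) = 495.
The remaining 4 must be deranged: !4 = 9.
Total: 495 × 9 = 4455.

4455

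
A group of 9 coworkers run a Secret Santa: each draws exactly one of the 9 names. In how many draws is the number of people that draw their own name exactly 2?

66744

Choose which 2 of the 9 are fixed: C(9,2) = 36.
The other 7 form a derangement: !7 = 1854.
Total: 36 × 1854 = 66744.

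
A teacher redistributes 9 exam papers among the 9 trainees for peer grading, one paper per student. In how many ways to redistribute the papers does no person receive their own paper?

133496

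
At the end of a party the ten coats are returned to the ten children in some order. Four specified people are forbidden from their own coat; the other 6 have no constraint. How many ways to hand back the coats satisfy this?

Inclusion-exclusion on the 4 forbidden self-matches:
Σ_{j=0}^{4} (-1)^j C(4,j)(10-j)!
= C(4,0)·10! - C(4,1)·9! + C(4,2)·8! - C(4,3)·7! + C(4,4)·6!
= 3628800 - 1451520 + 241920 - 20160 + 720
= 2399760

2399760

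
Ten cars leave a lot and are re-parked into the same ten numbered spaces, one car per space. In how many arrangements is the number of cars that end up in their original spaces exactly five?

Choose which 5 of the 10 are fixed: C(10,5) = 252.
The other 5 form a derangement: !5 = 44.
Total: 252 × 44 = 11088.

11088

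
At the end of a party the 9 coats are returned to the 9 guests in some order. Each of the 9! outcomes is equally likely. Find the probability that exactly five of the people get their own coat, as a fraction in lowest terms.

1/320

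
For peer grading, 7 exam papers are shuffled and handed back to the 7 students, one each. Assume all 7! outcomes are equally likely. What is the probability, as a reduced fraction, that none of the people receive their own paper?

103/280

Favorable outcomes: !7 = 1854.
Total outcomes: 7! = 5040.
Probability = 1854/5040 = 103/280.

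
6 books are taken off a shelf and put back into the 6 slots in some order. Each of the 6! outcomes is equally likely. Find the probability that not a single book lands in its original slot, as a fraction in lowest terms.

Favorable outcomes: !6 = 265.
Total outcomes: 6! = 720.
Probability = 265/720 = 53/144.

53/144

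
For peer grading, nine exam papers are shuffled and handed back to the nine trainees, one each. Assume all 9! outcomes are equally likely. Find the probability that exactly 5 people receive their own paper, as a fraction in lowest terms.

1/320

Favorable outcomes: C(9,5)·!4 = 126·9 = 1134.
Total outcomes: 9! = 362880.
Probability = 1134/362880 = 1/320.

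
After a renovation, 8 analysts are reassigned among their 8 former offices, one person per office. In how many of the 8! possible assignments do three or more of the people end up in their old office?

3235

# with exactly i fixed is C(8,i)·!(8-i); sum over i=3..8:
  i=3: C(8,3)·!5 = 56·44 = 2464
  i=4: C(8,4)·!4 = 70·9 = 630
  i=5: C(8,5)·!3 = 56·2 = 112
  i=6: C(8,6)·!2 = 28·1 = 28
  i=7: C(8,7)·!1 = 8·0 = 0
  i=8: C(8,8)·!0 = 1·1 = 1
Total = 3235.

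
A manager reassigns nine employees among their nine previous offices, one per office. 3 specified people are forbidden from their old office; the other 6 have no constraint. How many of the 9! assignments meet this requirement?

Let A_j be the event that the j-th constrained one is fixed. By inclusion-exclusion over the 3 events:
Σ_{j=0}^{3} (-1)^j C(3,j)(9-j)!
= C(3,0)·9! - C(3,1)·8! + C(3,2)·7! - C(3,3)·6!
= 362880 - 120960 + 15120 - 720
= 256320

256320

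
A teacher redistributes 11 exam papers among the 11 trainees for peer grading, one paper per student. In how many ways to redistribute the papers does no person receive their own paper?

14684570

By inclusion-exclusion, !11 = Σ (-1)^k · 11!/k! for k=0..11
= 11! - 11!/1! + 11!/2! - 11!/3! + 11!/4! - 11!/5! + 11!/6! - 11!/7! + 11!/8! - 11!/9! + 11!/10! - 11!/11!
= 39916800 - 39916800 + 19958400 - 6652800 + 1663200 - 332640 + 55440 - 7920 + 990 - 110 + 11 - 1
= 14684570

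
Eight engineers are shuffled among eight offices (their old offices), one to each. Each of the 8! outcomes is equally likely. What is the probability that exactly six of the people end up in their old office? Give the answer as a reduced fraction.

1/1440

Favorable outcomes: C(8,6)·!2 = 28·1 = 28.
Total outcomes: 8! = 40320.
Probability = 28/40320 = 1/1440.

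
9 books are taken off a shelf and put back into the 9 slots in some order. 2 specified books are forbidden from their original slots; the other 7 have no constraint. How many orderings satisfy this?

287280

Inclusion-exclusion on the 2 forbidden self-matches:
Σ_{j=0}^{2} (-1)^j C(2,j)(9-j)!
= C(2,0)·9! - C(2,1)·8! + C(2,2)·7!
= 362880 - 80640 + 5040
= 287280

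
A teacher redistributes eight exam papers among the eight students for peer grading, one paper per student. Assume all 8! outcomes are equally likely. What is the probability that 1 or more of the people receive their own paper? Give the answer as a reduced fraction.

Favorable outcomes: Σ_{i≥1} C(8,i)·!(8-i) = 8·1854 + 28·265 + 56·44 + 70·9 + 56·2 + 28·1 + 8·0 + 1·1 = 25487.
Total outcomes: 8! = 40320.
Probability = 25487/40320 = 3641/5760.

3641/5760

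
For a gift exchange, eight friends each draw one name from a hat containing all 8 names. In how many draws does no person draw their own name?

14833

By inclusion-exclusion, !8 = Σ (-1)^k · 8!/k! for k=0..8
= 8! - 8!/1! + 8!/2! - 8!/3! + 8!/4! - 8!/5! + 8!/6! - 8!/7! + 8!/8!
= 40320 - 40320 + 20160 - 6720 + 1680 - 336 + 56 - 8 + 1
= 14833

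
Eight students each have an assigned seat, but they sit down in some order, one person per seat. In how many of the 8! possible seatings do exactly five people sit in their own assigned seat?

112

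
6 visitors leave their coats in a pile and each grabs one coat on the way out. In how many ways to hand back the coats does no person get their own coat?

265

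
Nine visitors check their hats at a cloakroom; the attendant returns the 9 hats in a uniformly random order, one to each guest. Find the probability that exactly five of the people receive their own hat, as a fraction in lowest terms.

1/320

Favorable outcomes: C(9,5)·!4 = 126·9 = 1134.
Total outcomes: 9! = 362880.
Probability = 1134/362880 = 1/320.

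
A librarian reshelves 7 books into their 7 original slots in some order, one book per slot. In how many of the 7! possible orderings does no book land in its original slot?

1854

The subfactorial !7 = [7!/e] (nearest integer).
7! = 5040, and 5040/e ≈ 1854.11, so !7 = 1854.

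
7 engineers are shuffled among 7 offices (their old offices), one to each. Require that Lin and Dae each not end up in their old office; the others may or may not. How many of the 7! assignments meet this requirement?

Inclusion-exclusion on the 2 forbidden self-matches:
Σ_{j=0}^{2} (-1)^j C(2,j)(7-j)!
= C(2,0)·7! - C(2,1)·6! + C(2,2)·5!
= 5040 - 1440 + 120
= 3720

3720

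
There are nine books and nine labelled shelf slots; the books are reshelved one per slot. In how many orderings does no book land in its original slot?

133496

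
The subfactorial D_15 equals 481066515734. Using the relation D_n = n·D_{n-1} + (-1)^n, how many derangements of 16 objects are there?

D_16 = 16·481066515734 + 1 = 7697064251745.

7697064251745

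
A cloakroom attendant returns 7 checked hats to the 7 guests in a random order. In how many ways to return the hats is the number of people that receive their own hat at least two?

# with exactly i fixed is C(7,i)·!(7-i); sum over i=2..7:
  i=2: C(7,2)·!5 = 21·44 = 924
  i=3: C(7,3)·!4 = 35·9 = 315
  i=4: C(7,4)·!3 = 35·2 = 70
  i=5: C(7,5)·!2 = 21·1 = 21
  i=6: C(7,6)·!1 = 7·0 = 0
  i=7: C(7,7)·!0 = 1·1 = 1
Total = 1331.

1331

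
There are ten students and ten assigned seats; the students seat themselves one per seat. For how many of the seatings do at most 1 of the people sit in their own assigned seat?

Sum C(10,i)·!(10-i) for i = 0..1:
  i=0: C(10,0)·!10 = 1·1334961 = 1334961
  i=1: C(10,1)·!9 = 10·133496 = 1334960
Total = 2669921.

2669921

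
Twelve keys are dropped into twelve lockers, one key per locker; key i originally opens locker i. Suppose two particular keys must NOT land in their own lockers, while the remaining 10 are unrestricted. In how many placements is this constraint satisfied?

Inclusion-exclusion on the 2 forbidden self-matches:
Σ_{j=0}^{2} (-1)^j C(2,j)(12-j)!
= C(2,0)·12! - C(2,1)·11! + C(2,2)·10!
= 479001600 - 79833600 + 3628800
= 402796800

402796800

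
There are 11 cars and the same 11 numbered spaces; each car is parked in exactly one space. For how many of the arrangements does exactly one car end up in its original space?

Choose which one of the 11 is fixed: C(11,1) = 11.
The remaining 10 must be deranged: !10 = 1334961.
Total: 11 × 1334961 = 14684571.

14684571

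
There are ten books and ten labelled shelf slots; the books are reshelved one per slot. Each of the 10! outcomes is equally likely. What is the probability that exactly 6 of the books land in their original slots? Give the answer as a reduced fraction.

Favorable outcomes: C(10,6)·!4 = 210·9 = 1890.
Total outcomes: 10! = 3628800.
Probability = 1890/3628800 = 1/1920.

1/1920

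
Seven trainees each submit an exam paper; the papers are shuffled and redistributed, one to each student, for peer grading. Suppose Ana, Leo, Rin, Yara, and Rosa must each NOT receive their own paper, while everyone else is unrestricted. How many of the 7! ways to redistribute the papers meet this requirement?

Inclusion-exclusion on the 5 forbidden self-matches:
Σ_{j=0}^{5} (-1)^j C(5,j)(7-j)!
= C(5,0)·7! - C(5,1)·6! + C(5,2)·5! - C(5,3)·4! + C(5,4)·3! - C(5,5)·2!
= 5040 - 3600 + 1200 - 240 + 30 - 2
= 2428

2428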